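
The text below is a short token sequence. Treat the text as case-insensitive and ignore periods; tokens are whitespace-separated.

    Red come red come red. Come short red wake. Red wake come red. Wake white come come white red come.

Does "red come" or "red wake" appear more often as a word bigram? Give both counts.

"red come": 4 occurrences
"red wake": 3 occurrences

"red come" (4 vs 3)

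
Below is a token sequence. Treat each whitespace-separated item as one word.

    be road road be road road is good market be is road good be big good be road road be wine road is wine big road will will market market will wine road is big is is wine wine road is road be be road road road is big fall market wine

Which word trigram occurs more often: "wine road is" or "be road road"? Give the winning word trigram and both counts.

"wine road is": 3 occurrences
"be road road": 4 occurrences

"be road road" (4 vs 3)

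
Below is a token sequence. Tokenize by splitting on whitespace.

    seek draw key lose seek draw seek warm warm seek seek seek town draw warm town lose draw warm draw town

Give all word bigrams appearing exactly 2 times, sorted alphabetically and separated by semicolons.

draw warm; seek draw; seek seek

Bigram counts meeting the condition (exactly 2 times):
  draw warm: 2
  seek draw: 2
  seek seek: 2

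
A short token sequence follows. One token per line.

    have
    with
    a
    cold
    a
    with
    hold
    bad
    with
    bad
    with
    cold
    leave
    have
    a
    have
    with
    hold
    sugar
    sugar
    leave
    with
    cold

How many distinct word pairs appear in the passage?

23 tokens → 22 bigram windows in total.
Repeated bigrams (each contributes count−1 duplicates):
  bad with: 2
  have with: 2
  with cold: 2
  with hold: 2
4 duplicate windows → 22 − 4 = 18 distinct.

18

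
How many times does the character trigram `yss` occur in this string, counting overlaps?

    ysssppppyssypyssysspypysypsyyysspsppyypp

5

Sliding a length-3 window over the 40 characters (38 positions):
  position 1–3: yss
  position 9–11: yss
  position 14–16: yss
  position 17–19: yss
  position 30–32: yss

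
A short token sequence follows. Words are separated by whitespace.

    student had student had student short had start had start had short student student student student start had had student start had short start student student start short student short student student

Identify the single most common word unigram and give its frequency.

"student", 13 times

Unigram frequencies (highest first):
  student: 13
  had: 8
  start: 6
  short: 5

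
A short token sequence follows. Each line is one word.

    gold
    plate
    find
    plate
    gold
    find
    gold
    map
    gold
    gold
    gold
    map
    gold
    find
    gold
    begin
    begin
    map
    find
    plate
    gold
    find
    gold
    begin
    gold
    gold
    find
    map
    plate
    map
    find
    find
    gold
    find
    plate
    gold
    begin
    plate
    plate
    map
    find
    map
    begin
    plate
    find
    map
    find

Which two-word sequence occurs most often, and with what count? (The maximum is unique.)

"gold find", 5 times

Bigram frequencies (highest first):
  gold find: 5
  find gold: 4
  map find: 4
  find plate: 3
  plate gold: 3
  gold gold: 3
  … (15 more, each ≤ 3)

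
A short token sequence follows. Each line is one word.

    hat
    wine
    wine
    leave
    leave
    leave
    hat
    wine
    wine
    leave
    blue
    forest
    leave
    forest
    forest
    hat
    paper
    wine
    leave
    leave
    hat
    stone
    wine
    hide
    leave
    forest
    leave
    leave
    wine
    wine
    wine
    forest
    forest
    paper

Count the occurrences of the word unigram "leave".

10

Scanning the 34 tokens for "leave":
  position 4: leave
  position 5: leave
  position 6: leave
  position 10: leave
  position 13: leave
  position 19: leave
  position 20: leave
  position 25: leave
  position 27: leave
  position 28: leave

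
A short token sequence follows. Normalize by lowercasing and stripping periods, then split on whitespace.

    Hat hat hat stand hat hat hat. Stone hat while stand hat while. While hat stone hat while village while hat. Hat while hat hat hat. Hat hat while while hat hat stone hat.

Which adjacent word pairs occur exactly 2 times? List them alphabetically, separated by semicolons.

Bigram counts meeting the condition (exactly 2 times):
  stand hat: 2
  while while: 2

stand hat; while while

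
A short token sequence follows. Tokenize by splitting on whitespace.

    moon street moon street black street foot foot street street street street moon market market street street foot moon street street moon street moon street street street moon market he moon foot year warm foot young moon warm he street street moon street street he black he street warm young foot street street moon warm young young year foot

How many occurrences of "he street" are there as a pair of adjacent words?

Scanning the 58 overlapping bigram windows for "he street":
  position 39–40: he street
  position 47–48: he street

2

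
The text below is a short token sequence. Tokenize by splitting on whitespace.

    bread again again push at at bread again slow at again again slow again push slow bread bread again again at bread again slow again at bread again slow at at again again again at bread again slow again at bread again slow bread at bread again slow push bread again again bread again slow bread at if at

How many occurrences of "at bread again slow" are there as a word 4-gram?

Scanning the 56 overlapping 4-gram windows for "at bread again slow":
  position 6–9: at bread again slow
  position 21–24: at bread again slow
  position 26–29: at bread again slow
  position 35–38: at bread again slow
  position 40–43: at bread again slow
  position 45–48: at bread again slow

6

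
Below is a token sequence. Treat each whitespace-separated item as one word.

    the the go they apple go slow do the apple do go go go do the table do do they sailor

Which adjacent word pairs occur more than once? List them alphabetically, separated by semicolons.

Bigram counts meeting the condition (more than once):
  do the: 2
  go go: 2

do the; go go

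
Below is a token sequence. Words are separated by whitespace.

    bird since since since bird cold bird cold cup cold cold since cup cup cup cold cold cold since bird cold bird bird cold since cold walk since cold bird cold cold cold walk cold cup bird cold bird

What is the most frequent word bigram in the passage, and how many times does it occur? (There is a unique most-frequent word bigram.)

"bird cold", 6 times

Bigram frequencies (highest first):
  bird cold: 6
  cold cold: 5
  cold bird: 4
  cold since: 3
  since since: 2
  since bird: 2
  … (11 more, each ≤ 2)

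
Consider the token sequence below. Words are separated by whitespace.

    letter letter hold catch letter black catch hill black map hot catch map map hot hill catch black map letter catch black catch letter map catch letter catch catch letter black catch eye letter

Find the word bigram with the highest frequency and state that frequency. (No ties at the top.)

"catch letter", 4 times

Bigram frequencies (highest first):
  catch letter: 4
  black catch: 3
  letter black: 2
  black map: 2
  map hot: 2
  catch black: 2
  … (17 more, each ≤ 2)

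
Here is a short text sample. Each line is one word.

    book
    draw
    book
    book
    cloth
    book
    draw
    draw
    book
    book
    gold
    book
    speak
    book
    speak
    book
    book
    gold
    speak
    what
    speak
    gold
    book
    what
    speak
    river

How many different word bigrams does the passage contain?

16

26 tokens → 25 bigram windows in total.
Repeated bigrams (each contributes count−1 duplicates):
  book book: 3
  book draw: 2
  book gold: 2
  book speak: 2
  draw book: 2
  gold book: 2
  speak book: 2
  what speak: 2
9 duplicate windows → 25 − 9 = 16 distinct.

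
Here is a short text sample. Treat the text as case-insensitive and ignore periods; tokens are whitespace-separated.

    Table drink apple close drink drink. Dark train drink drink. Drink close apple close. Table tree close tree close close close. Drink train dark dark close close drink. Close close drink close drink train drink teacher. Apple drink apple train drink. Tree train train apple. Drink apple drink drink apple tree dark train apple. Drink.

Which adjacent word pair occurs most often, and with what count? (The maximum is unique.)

"close drink", 5 times

Bigram frequencies (highest first):
  close drink: 5
  drink apple: 4
  drink drink: 4
  close close: 4
  apple drink: 4
  train drink: 3
  … (23 more, each ≤ 3)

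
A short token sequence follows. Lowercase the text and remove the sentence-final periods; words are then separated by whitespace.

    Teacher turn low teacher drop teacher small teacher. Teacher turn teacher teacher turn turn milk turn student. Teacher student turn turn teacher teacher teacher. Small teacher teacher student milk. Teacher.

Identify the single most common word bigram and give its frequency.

Bigram frequencies (highest first):
  teacher teacher: 5
  teacher turn: 3
  teacher small: 2
  small teacher: 2
  turn teacher: 2
  turn turn: 2
  … (12 more, each ≤ 2)

"teacher teacher", 5 times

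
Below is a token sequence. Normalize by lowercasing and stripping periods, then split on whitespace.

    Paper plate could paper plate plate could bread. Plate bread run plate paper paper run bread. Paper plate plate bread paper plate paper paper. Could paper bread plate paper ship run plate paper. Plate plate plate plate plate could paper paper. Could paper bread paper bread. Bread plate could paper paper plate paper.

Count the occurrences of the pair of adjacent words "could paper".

Scanning the 52 overlapping bigram windows for "could paper":
  position 3–4: could paper
  position 25–26: could paper
  position 39–40: could paper
  position 42–43: could paper
  position 49–50: could paper

5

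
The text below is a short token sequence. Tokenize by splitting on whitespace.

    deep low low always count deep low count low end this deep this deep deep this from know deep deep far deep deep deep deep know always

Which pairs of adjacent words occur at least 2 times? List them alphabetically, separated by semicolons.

Bigram counts meeting the condition (at least 2 times):
  deep deep: 5
  deep low: 2
  deep this: 2
  this deep: 2

deep deep; deep low; deep this; this deep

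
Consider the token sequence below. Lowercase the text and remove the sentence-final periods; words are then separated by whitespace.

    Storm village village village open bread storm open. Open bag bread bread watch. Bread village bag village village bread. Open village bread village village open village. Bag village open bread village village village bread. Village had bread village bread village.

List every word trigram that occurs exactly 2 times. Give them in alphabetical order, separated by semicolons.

bread village village; village bag village; village open bread; village village bread; village village open; village village village

Trigram counts meeting the condition (exactly 2 times):
  bread village village: 2
  village bag village: 2
  village open bread: 2
  village village bread: 2
  village village open: 2
  village village village: 2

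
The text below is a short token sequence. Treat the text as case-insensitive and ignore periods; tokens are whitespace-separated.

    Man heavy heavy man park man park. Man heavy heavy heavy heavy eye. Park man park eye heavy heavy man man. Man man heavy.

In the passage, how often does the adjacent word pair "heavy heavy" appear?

5

Scanning the 23 overlapping bigram windows for "heavy heavy":
  position 2–3: heavy heavy
  position 9–10: heavy heavy
  position 10–11: heavy heavy
  position 11–12: heavy heavy
  position 18–19: heavy heavy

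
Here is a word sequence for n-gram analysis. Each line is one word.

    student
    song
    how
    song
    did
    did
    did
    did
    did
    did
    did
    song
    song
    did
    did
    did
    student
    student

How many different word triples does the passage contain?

10

18 tokens → 16 trigram windows in total.
Repeated trigrams (each contributes count−1 duplicates):
  did did did: 6
  song did did: 2
6 duplicate windows → 16 − 6 = 10 distinct.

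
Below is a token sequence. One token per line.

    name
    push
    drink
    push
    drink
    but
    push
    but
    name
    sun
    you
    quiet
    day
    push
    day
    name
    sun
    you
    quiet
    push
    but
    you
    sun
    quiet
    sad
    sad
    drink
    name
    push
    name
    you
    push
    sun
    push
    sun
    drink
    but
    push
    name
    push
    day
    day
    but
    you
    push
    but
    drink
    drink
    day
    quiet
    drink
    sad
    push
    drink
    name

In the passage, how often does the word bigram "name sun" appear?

2

Scanning the 54 overlapping bigram windows for "name sun":
  position 9–10: name sun
  position 16–17: name sun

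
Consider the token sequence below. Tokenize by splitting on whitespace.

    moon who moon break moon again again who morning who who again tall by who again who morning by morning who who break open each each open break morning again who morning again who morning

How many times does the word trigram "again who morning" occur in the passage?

4

Scanning the 33 overlapping trigram windows for "again who morning":
  position 7–9: again who morning
  position 16–18: again who morning
  position 30–32: again who morning
  position 33–35: again who morning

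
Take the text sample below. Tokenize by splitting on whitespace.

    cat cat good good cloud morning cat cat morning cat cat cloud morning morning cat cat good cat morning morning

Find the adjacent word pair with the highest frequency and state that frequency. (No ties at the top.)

"cat cat", 4 times

Bigram frequencies (highest first):
  cat cat: 4
  morning cat: 3
  cat good: 2
  cloud morning: 2
  cat morning: 2
  morning morning: 2
  … (4 more, each ≤ 1)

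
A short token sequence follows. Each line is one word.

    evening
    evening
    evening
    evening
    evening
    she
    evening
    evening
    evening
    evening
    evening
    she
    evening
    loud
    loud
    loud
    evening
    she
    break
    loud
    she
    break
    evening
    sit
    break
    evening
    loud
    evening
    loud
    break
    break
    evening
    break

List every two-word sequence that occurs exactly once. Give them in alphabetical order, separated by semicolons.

Bigram counts meeting the condition (exactly once):
  break break: 1
  break loud: 1
  evening break: 1
  evening sit: 1
  loud break: 1
  loud she: 1
  sit break: 1

break break; break loud; evening break; evening sit; loud break; loud she; sit break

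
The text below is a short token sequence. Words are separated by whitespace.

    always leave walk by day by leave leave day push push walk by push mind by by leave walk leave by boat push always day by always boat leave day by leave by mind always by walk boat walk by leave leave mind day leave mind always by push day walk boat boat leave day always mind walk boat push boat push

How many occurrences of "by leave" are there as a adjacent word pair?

Scanning the 61 overlapping bigram windows for "by leave":
  position 6–7: by leave
  position 17–18: by leave
  position 31–32: by leave
  position 40–41: by leave

4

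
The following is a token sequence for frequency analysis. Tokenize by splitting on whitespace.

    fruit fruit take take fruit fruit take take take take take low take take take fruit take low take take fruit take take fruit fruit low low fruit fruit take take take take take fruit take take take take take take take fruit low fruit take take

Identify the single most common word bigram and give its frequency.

Bigram frequencies (highest first):
  take take: 20
  fruit take: 7
  take fruit: 6
  fruit fruit: 4
  take low: 2
  low take: 2
  … (3 more, each ≤ 2)

"take take", 20 times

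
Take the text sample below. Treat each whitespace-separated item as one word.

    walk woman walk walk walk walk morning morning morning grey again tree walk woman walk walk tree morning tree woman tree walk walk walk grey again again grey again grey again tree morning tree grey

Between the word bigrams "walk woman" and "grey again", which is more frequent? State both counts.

"walk woman": 2 occurrences
"grey again": 4 occurrences

"grey again" (4 vs 2)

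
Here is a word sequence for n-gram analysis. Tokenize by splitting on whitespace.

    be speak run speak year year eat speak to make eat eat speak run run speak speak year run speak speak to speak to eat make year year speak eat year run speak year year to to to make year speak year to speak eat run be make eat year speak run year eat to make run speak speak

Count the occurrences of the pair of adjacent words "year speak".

3

Scanning the 58 overlapping bigram windows for "year speak":
  position 28–29: year speak
  position 40–41: year speak
  position 50–51: year speak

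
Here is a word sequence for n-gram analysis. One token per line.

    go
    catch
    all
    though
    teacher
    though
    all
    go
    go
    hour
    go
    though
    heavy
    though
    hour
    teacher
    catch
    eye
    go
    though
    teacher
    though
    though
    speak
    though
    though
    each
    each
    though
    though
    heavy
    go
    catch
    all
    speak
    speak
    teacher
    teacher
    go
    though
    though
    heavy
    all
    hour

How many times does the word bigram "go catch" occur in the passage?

Scanning the 43 overlapping bigram windows for "go catch":
  position 1–2: go catch
  position 32–33: go catch

2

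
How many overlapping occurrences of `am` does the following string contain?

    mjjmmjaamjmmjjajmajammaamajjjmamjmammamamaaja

Sliding a length-2 window over the 45 characters (44 positions):
  position 8–9: am
  position 20–21: am
  position 24–25: am
  position 31–32: am
  position 35–36: am
  position 38–39: am
  position 40–41: am

7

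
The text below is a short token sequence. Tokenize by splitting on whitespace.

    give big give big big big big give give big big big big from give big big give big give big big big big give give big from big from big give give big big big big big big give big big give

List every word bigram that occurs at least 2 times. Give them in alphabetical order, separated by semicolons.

Bigram counts meeting the condition (at least 2 times):
  big big: 16
  big from: 3
  big give: 8
  from big: 2
  give big: 9
  give give: 3

big big; big from; big give; from big; give big; give give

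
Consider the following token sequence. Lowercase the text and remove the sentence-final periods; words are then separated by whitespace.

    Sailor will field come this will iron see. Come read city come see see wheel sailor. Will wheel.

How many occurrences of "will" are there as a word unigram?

Scanning the 18 tokens for "will":
  position 2: will
  position 6: will
  position 17: will

3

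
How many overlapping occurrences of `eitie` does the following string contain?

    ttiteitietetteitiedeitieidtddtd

Sliding a length-5 window over the 31 characters (27 positions):
  position 5–9: eitie
  position 14–18: eitie
  position 20–24: eitie

3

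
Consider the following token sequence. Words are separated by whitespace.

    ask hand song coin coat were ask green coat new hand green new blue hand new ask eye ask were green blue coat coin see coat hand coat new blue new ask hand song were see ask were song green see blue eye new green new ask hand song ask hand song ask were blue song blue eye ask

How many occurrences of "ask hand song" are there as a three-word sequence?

4

Scanning the 57 overlapping trigram windows for "ask hand song":
  position 1–3: ask hand song
  position 32–34: ask hand song
  position 47–49: ask hand song
  position 50–52: ask hand song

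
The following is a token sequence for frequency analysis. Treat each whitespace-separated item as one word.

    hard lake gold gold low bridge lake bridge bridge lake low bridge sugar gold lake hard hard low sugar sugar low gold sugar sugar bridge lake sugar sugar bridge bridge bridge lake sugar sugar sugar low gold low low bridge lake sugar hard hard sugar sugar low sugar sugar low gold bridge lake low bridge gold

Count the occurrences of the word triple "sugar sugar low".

Scanning the 54 overlapping trigram windows for "sugar sugar low":
  position 19–21: sugar sugar low
  position 34–36: sugar sugar low
  position 45–47: sugar sugar low
  position 48–50: sugar sugar low

4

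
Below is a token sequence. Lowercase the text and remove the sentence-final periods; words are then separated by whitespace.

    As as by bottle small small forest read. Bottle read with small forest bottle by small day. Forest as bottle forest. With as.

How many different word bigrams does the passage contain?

21

23 tokens → 22 bigram windows in total.
Repeated bigrams (each contributes count−1 duplicates):
  small forest: 2
1 duplicate windows → 22 − 1 = 21 distinct.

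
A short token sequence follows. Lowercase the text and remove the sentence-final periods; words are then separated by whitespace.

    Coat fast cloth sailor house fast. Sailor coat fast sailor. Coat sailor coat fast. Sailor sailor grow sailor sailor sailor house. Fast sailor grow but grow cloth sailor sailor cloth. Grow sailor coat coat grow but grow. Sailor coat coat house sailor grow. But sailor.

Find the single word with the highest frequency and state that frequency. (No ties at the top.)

Unigram frequencies (highest first):
  sailor: 16
  coat: 8
  grow: 7
  fast: 5
  cloth: 3
  house: 3
  … (1 more, each ≤ 3)

"sailor", 16 times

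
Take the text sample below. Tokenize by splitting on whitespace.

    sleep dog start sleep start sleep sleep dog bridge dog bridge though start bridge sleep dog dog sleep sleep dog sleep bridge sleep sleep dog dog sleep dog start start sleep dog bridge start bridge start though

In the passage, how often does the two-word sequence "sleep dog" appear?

7

Scanning the 36 overlapping bigram windows for "sleep dog":
  position 1–2: sleep dog
  position 7–8: sleep dog
  position 15–16: sleep dog
  position 19–20: sleep dog
  position 24–25: sleep dog
  position 27–28: sleep dog
  position 31–32: sleep dog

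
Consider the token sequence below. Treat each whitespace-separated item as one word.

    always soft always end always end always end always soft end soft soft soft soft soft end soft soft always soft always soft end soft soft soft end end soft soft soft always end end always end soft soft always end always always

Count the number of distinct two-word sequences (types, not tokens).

43 tokens → 42 bigram windows in total.
Repeated bigrams (each contributes count−1 duplicates):
  soft soft: 10
  always end: 6
  end always: 5
  end soft: 5
  soft always: 5
  always soft: 4
  soft end: 4
  end end: 2
33 duplicate windows → 42 − 33 = 9 distinct.

9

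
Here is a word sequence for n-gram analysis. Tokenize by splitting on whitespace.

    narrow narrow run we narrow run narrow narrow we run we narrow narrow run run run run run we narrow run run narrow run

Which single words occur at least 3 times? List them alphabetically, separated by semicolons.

Unigram counts meeting the condition (at least 3 times):
  narrow: 9
  run: 11
  we: 4

narrow; run; we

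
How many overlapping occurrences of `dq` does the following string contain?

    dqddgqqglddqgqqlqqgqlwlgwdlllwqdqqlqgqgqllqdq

4

Sliding a length-2 window over the 45 characters (44 positions):
  position 1–2: dq
  position 11–12: dq
  position 32–33: dq
  position 44–45: dq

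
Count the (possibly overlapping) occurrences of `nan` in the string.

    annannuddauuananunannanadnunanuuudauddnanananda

Sliding a length-3 window over the 47 characters (45 positions):
  position 3–5: nan
  position 14–16: nan
  position 18–20: nan
  position 21–23: nan
  position 28–30: nan
  position 39–41: nan
  position 41–43: nan
  position 43–45: nan

8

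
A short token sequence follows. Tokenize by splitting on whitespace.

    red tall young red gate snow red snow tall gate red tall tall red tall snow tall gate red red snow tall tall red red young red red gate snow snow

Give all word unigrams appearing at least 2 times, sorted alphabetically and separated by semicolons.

Unigram counts meeting the condition (at least 2 times):
  gate: 4
  red: 11
  snow: 6
  tall: 8
  young: 2

gate; red; snow; tall; young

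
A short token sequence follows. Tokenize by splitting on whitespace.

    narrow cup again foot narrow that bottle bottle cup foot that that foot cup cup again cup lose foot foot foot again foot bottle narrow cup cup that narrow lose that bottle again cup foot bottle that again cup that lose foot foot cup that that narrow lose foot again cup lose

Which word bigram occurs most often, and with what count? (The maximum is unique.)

Bigram frequencies (highest first):
  again cup: 4
  lose foot: 3
  foot foot: 3
  cup that: 3
  narrow cup: 2
  cup again: 2
  … (23 more, each ≤ 2)

"again cup", 4 times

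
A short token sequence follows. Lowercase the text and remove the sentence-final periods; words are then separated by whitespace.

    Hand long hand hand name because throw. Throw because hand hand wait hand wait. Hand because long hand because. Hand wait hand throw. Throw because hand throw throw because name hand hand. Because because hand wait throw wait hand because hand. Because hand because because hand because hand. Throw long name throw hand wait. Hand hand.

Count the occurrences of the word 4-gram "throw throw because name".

Scanning the 53 overlapping 4-gram windows for "throw throw because name":
  position 27–30: throw throw because name

1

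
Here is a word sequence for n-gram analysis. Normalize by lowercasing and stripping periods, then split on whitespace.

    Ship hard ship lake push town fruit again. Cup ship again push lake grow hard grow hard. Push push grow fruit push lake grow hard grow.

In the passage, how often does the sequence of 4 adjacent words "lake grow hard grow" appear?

Scanning the 23 overlapping 4-gram windows for "lake grow hard grow":
  position 13–16: lake grow hard grow
  position 23–26: lake grow hard grow

2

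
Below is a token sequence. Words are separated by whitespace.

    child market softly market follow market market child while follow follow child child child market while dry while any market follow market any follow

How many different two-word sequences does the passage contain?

24 tokens → 23 bigram windows in total.
Repeated bigrams (each contributes count−1 duplicates):
  child child: 2
  child market: 2
  follow market: 2
  market follow: 2
4 duplicate windows → 23 − 4 = 19 distinct.

19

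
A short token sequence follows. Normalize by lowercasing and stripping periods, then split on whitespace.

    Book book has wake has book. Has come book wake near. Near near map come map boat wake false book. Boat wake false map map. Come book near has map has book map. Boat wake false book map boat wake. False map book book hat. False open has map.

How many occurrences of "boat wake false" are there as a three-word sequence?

4

Scanning the 47 overlapping trigram windows for "boat wake false":
  position 17–19: boat wake false
  position 21–23: boat wake false
  position 34–36: boat wake false
  position 39–41: boat wake false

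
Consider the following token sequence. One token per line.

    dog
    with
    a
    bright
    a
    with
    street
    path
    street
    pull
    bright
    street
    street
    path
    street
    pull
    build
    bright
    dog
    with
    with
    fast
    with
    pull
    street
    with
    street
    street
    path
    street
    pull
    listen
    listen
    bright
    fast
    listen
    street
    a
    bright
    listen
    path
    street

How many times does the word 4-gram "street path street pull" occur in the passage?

Scanning the 39 overlapping 4-gram windows for "street path street pull":
  position 7–10: street path street pull
  position 13–16: street path street pull
  position 28–31: street path street pull

3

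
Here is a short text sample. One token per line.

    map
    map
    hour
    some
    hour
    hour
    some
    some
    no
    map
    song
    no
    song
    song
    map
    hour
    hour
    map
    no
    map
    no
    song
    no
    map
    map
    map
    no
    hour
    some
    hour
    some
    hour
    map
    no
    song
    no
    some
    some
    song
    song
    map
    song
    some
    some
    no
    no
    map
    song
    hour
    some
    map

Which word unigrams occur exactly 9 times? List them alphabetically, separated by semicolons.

Unigram counts meeting the condition (exactly 9 times):
  hour: 9
  song: 9

hour; song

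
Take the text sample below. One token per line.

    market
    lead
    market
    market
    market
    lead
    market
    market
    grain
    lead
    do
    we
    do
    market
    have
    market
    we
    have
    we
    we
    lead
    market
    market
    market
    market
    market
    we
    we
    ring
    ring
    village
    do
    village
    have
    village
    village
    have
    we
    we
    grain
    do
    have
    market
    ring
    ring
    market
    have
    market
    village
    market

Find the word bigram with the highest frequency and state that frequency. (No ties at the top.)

"market market", 7 times

Bigram frequencies (highest first):
  market market: 7
  lead market: 3
  have market: 3
  we we: 3
  market lead: 2
  market have: 2
  … (25 more, each ≤ 2)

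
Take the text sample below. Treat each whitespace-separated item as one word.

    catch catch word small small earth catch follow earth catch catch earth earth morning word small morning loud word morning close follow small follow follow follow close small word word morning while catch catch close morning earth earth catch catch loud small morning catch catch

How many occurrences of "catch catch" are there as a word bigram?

5

Scanning the 44 overlapping bigram windows for "catch catch":
  position 1–2: catch catch
  position 10–11: catch catch
  position 33–34: catch catch
  position 39–40: catch catch
  position 44–45: catch catch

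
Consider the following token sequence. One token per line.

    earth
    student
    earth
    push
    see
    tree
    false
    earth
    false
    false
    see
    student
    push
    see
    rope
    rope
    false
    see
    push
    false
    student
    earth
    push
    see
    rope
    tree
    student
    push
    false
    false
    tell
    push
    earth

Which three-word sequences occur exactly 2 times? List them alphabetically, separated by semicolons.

Trigram counts meeting the condition (exactly 2 times):
  earth push see: 2
  push see rope: 2
  student earth push: 2

earth push see; push see rope; student earth push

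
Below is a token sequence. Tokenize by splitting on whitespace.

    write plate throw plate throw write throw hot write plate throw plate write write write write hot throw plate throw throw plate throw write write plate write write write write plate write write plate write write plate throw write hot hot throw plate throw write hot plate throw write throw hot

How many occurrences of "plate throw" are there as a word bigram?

Scanning the 50 overlapping bigram windows for "plate throw":
  position 2–3: plate throw
  position 4–5: plate throw
  position 10–11: plate throw
  position 19–20: plate throw
  position 22–23: plate throw
  position 37–38: plate throw
  position 43–44: plate throw
  position 47–48: plate throw

8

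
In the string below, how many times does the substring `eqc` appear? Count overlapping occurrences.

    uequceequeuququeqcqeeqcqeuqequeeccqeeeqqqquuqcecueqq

Sliding a length-3 window over the 52 characters (50 positions):
  position 16–18: eqc
  position 21–23: eqc

2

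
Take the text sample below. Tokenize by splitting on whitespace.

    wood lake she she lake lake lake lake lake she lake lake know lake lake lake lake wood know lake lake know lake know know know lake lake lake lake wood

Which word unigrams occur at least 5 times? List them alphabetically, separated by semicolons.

Unigram counts meeting the condition (at least 5 times):
  know: 6
  lake: 19

know; lake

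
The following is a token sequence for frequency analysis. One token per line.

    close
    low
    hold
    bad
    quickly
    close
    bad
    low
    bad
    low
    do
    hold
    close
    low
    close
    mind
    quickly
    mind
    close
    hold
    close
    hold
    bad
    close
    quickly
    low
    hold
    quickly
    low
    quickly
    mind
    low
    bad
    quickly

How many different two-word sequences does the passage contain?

34 tokens → 33 bigram windows in total.
Repeated bigrams (each contributes count−1 duplicates):
  bad low: 2
  bad quickly: 2
  close hold: 2
  close low: 2
  hold bad: 2
  hold close: 2
  low bad: 2
  low hold: 2
  … (2 more repeated)
10 duplicate windows → 33 − 10 = 23 distinct.

23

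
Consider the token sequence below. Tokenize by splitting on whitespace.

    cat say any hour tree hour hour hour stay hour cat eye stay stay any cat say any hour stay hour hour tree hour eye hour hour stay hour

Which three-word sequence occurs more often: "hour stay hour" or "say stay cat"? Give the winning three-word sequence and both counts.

"hour stay hour" (3 vs 0)

"hour stay hour": 3 occurrences
"say stay cat": 0 occurrences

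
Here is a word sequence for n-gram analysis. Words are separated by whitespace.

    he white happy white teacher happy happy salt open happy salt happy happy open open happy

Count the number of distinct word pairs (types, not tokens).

12

16 tokens → 15 bigram windows in total.
Repeated bigrams (each contributes count−1 duplicates):
  happy happy: 2
  happy salt: 2
  open happy: 2
3 duplicate windows → 15 − 3 = 12 distinct.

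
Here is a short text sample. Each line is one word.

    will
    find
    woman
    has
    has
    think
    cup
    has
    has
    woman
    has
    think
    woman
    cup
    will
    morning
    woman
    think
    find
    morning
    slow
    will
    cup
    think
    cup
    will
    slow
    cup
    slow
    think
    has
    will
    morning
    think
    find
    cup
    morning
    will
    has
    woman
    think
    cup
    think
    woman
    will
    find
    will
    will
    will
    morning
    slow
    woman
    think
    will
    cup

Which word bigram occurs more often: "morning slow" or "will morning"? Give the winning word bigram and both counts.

"morning slow": 2 occurrences
"will morning": 3 occurrences

"will morning" (3 vs 2)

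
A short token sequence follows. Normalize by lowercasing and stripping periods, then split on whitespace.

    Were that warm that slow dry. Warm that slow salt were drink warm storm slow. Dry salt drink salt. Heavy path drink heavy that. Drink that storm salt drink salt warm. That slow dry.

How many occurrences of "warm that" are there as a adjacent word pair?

3

Scanning the 33 overlapping bigram windows for "warm that":
  position 3–4: warm that
  position 7–8: warm that
  position 31–32: warm that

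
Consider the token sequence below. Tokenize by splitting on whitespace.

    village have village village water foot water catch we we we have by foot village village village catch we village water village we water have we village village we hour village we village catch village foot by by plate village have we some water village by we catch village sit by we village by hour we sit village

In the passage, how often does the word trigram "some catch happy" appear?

Scanning the 56 overlapping trigram windows for "some catch happy":
  (none found)

0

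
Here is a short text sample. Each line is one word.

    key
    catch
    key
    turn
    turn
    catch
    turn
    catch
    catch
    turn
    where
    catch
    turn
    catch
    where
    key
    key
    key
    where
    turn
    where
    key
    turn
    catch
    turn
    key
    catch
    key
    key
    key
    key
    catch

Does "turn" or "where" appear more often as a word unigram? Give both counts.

"turn" (8 vs 4)

"turn": 8 occurrences
"where": 4 occurrences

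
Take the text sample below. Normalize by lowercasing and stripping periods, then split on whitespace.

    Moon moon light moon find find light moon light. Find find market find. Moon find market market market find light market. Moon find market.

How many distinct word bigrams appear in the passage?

13

24 tokens → 23 bigram windows in total.
Repeated bigrams (each contributes count−1 duplicates):
  find market: 3
  moon find: 3
  find find: 2
  find light: 2
  light moon: 2
  market find: 2
  market market: 2
  moon light: 2
10 duplicate windows → 23 − 10 = 13 distinct.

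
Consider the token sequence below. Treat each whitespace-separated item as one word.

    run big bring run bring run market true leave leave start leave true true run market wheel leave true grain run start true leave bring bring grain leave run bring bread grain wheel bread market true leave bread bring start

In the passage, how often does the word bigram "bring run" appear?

Scanning the 39 overlapping bigram windows for "bring run":
  position 3–4: bring run
  position 5–6: bring run

2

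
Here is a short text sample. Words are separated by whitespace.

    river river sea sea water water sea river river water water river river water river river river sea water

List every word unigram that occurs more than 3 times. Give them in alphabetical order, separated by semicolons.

river; sea; water

Unigram counts meeting the condition (more than 3 times):
  river: 9
  sea: 4
  water: 6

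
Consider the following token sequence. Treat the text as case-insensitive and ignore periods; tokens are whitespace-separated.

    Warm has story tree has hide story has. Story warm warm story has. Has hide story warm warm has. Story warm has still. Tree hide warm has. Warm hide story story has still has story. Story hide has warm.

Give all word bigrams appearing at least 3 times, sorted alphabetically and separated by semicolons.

has story; hide story; story has; story warm; warm has

Bigram counts meeting the condition (at least 3 times):
  has story: 4
  hide story: 3
  story has: 3
  story warm: 3
  warm has: 4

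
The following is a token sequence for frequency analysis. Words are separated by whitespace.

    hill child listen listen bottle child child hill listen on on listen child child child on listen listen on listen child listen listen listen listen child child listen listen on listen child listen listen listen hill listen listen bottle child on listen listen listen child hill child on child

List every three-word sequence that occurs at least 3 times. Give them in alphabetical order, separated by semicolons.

Trigram counts meeting the condition (at least 3 times):
  child listen listen: 4
  listen listen listen: 4
  on listen child: 3

child listen listen; listen listen listen; on listen child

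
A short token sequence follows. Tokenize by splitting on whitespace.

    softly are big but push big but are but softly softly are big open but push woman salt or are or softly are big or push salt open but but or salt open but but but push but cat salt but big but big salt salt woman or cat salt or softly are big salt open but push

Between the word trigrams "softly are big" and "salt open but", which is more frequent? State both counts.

"softly are big" (4 vs 3)

"softly are big": 4 occurrences
"salt open but": 3 occurrences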